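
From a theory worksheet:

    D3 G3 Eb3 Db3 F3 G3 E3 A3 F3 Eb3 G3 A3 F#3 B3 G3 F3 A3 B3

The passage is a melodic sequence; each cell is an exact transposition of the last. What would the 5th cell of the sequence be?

A#3 D#4 B3 A3 C#4 D#4

Unit = 6 notes; the statements start on D3, E3, F#3, moving up a 2nd each time.
Extending up a 2nd: G#3 → A#3.
So cell 5 is A#3 D#4 B3 A3 C#4 D#4.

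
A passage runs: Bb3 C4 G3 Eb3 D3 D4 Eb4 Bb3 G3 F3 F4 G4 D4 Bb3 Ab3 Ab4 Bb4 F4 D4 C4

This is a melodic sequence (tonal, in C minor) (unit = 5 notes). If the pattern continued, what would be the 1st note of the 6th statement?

Grouping in 5s, the 1st note of each cell is Bb3, D4, F4, Ab4.
Extending up a 3rd: C5 → Eb5.

Eb5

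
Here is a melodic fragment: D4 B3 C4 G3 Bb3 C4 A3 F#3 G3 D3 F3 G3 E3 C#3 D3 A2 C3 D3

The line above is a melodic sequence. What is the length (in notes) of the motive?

Try groups of 6 (3 cells in 18 notes):
D4 B3 C4 G3 Bb3 C4 | A3 F#3 G3 D3 F3 G3 | E3 C#3 D3 A2 C3 D3
Each cell is the previous one down a 4th — so the unit is 6 notes.

6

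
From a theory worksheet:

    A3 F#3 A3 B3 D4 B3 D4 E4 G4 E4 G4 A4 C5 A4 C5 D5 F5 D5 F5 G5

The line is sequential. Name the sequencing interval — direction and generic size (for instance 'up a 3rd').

Taking 4-note groups, the heads are A3, D4, G4, C5, F5: the pattern moves up a 4th.
A3 to D4 is up a 4th.

up a 4th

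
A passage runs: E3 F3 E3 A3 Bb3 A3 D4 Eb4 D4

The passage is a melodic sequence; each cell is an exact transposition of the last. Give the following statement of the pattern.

G4 Ab4 G4

Unit = 3 notes; the statements start on E3, A3, D4, moving up a 4th each time.
So cell 4 is G4 Ab4 G4.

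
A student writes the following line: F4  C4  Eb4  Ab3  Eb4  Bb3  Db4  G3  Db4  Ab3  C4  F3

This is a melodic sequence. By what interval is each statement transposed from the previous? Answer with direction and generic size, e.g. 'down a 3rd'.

down a 2nd

The 4-note cells begin on F4, Eb4, Db4 — each down a 2nd from the last.
From F4 to Eb4: down a 2nd.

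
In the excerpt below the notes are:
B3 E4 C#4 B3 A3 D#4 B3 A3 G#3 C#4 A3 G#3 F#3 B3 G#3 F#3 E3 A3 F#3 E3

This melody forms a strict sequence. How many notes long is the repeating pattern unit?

4

20 notes total. Splitting into 5 groups of 4:
B3 E4 C#4 B3 | A3 D#4 B3 A3 | G#3 C#4 A3 G#3 | F#3 B3 G#3 F#3 | E3 A3 F#3 E3
That's a consistent down a 2nd shift per cell, and no other grouping gives one.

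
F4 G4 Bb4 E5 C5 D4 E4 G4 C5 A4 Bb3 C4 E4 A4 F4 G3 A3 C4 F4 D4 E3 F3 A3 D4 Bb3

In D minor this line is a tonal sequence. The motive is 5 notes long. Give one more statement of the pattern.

C3 D3 F3 Bb3 G3

The 5-note cells begin on F4, D4, Bb3, G3, E3 — each down a 3rd from the last.
From C3 the diatonic shape gives C3 D3 F3 Bb3 G3.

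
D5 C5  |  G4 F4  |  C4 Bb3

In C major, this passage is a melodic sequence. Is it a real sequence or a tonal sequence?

Each cell has the same semitone pattern (-2,) — intervals are preserved exactly.
And Bb3 lies outside C major, so the sequence is real rather than tonal.

real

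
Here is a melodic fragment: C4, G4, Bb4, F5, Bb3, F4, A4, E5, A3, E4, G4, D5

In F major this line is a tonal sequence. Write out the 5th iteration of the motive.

F3 C4 E4 Bb4

Taking 4-note groups, the heads are C4, Bb3, A3: the pattern moves down a 2nd.
Carrying on: G3 → F3.
From F3 the diatonic shape gives F3 C4 E4 Bb4.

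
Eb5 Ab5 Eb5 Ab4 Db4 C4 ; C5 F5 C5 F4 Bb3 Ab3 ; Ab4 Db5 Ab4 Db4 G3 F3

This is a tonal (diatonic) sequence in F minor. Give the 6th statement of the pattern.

Bb3 Eb4 Bb3 Eb3 Ab2 G2

Unit = 6 notes; the statements start on Eb5, C5, Ab4, moving down a 3rd each time.
Extending down a 3rd: F4 → Db4 → Bb3.
So cell 6 is Bb3 Eb4 Bb3 Eb3 Ab2 G2.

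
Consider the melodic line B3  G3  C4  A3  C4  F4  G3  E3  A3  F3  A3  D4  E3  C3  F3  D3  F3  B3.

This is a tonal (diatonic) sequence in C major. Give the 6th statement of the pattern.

F2 D2 G2 E2 G2 C3

The 6-note cells begin on B3, G3, E3 — each down a 3rd from the last.
Extending down a 3rd: C3 → A2 → F2.
Statement 6 starts on F2 and keeps the same diatonic contour: F2 D2 G2 E2 G2 C3.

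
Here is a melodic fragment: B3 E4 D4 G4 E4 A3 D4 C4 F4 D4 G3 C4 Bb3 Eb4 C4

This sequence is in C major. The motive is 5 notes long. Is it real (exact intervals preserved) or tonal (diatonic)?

real

Each cell has the same semitone pattern (5, -2, 5, -3) — intervals are preserved exactly.
And Bb3 lies outside C major, so the sequence is real rather than tonal.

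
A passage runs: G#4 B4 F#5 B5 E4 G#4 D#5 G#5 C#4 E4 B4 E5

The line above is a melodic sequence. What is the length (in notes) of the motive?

12 notes total. Splitting into 3 groups of 4:
G#4 B4 F#5 B5 | E4 G#4 D#5 G#5 | C#4 E4 B4 E5
That's a consistent down a 3rd shift per cell, and no other grouping gives one.

4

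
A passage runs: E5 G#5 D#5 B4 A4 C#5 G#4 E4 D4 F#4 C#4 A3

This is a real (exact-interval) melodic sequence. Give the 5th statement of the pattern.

Unit = 4 notes; the statements start on E5, A4, D4, moving down a 5th each time.
Extending down a 5th: G3 → C3.
From C3 the exact shape gives C3 E3 B2 G2.

C3 E3 B2 G2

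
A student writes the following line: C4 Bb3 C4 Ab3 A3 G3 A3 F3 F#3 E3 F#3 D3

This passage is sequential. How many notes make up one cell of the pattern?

12 notes total. Splitting into 3 groups of 4:
C4 Bb3 C4 Ab3 | A3 G3 A3 F3 | F#3 E3 F#3 D3
Every group is a transposition down a 3rd of the one before; no shorter unit works.

4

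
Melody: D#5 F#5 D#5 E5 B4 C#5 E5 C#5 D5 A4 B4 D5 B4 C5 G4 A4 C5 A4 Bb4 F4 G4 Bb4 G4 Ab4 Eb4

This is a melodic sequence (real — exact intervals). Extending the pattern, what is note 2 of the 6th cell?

Grouping in 5s, the 2nd note of each cell is F#5, E5, D5, C5, Bb4.
From Bb4, down a 2nd gives Ab4.

Ab4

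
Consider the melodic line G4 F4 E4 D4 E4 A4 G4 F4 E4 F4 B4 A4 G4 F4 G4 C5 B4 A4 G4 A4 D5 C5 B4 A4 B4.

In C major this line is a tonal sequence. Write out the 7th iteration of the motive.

With a 5-note motive the entries are G4, A4, B4, C5, D5, each up a 2nd from the previous.
Carrying on: E5 → F5.
Statement 7 starts on F5 and keeps the same diatonic contour: F5 E5 D5 C5 D5.

F5 E5 D5 C5 D5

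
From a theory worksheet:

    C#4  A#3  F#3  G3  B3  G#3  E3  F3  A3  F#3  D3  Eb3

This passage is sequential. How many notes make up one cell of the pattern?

There are 12 notes; a 4-note unit gives 3 cells:
C#4 A#3 F#3 G3 | B3 G#3 E3 F3 | A3 F#3 D3 Eb3
Each cell is the previous one down a 2nd — so the unit is 4 notes.

4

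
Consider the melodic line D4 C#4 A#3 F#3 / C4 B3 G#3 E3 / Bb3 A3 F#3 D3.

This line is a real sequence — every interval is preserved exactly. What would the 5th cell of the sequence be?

Unit = 4 notes; the statements start on D4, C4, Bb3, moving down a 2nd each time.
Carrying on: Ab3 → Gb3.
Statement 5 starts on Gb3 and keeps the same exact contour: Gb3 F3 D3 Bb2.

Gb3 F3 D3 Bb2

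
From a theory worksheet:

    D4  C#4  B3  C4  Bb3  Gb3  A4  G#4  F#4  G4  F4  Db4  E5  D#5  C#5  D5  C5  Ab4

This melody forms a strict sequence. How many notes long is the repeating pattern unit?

6

Try groups of 6 (3 cells in 18 notes):
D4 C#4 B3 C4 Bb3 Gb3 | A4 G#4 F#4 G4 F4 Db4 | E5 D#5 C#5 D5 C5 Ab4
Every group is a transposition up a 5th of the one before; no shorter unit works.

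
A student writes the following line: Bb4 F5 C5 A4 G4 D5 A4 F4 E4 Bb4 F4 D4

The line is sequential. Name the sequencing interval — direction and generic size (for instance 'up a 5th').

down a 3rd

Unit = 4 notes; the statements start on Bb4, G4, E4, moving down a 3rd each time.
Bb4 to G4 is down a 3rd.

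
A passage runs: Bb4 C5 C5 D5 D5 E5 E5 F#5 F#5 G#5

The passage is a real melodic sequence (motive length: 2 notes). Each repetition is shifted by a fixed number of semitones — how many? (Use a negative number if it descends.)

2

With a 2-note motive the entries are Bb4, C5, D5, E5, F#5, each up a 2nd from the previous.
Counting half-steps from Bb4 to C5: 2.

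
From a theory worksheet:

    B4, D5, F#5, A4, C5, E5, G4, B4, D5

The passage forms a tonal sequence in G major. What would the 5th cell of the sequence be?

Taking 3-note groups, the heads are B4, A4, G4: the pattern moves down a 2nd.
Carrying on: F#4 → E4.
From E4 the diatonic shape gives E4 G4 B4.

E4 G4 B4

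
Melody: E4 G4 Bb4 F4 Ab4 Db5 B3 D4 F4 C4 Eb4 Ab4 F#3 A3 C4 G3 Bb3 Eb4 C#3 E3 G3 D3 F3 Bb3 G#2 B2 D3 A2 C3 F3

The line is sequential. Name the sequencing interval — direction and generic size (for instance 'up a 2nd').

The 6-note cells begin on E4, B3, F#3, C#3, G#2 — each down a 4th from the last.
From E4 to B3: down a 4th.

down a 4th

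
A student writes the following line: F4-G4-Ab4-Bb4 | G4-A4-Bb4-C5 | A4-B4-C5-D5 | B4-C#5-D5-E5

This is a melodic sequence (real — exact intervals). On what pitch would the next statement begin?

With a 4-note motive the entries are F4, G4, A4, B4, each up a 2nd from the previous.
One more step up a 2nd gives C#5.

C#5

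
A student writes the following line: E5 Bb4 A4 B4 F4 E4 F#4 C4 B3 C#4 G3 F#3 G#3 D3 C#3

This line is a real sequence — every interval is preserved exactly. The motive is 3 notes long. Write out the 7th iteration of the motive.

A#2 E2 D#2

With a 3-note motive the entries are E5, B4, F#4, C#4, G#3, each down a 4th from the previous.
Continuing the starts: D#3 → A#2.
From A#2 the exact shape gives A#2 E2 D#2.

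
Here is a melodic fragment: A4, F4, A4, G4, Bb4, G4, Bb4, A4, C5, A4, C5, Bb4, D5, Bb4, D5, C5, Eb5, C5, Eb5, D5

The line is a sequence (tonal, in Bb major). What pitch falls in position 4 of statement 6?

Grouping in 4s, the 4th note of each cell is G4, A4, Bb4, C5, D5.
One more up a 2nd gives Eb5.

Eb5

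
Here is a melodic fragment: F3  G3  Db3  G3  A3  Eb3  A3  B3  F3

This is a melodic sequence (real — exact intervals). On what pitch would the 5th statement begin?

C#4

Taking 3-note groups, the heads are F3, G3, A3: the pattern moves up a 2nd.
Extending the heads up a 2nd: B3 → C#4.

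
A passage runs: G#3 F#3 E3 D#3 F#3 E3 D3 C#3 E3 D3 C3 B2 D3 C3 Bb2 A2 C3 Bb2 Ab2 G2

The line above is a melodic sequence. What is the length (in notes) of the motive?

4

There are 20 notes; a 4-note unit gives 5 cells:
G#3 F#3 E3 D#3 | F#3 E3 D3 C#3 | E3 D3 C3 B2 | D3 C3 Bb2 A2 | C3 Bb2 Ab2 G2
Every group is a transposition down a 2nd of the one before; no shorter unit works.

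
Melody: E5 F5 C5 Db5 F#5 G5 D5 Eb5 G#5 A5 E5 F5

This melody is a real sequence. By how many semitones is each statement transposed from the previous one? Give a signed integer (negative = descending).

2

With a 4-note motive the entries are E5, F#5, G#5, each up a 2nd from the previous.
E5→F#5 is 78 − 76 = 2 semitones.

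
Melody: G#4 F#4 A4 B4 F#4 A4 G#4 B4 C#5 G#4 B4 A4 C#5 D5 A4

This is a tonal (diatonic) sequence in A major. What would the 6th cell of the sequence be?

With a 5-note motive the entries are G#4, A4, B4, each up a 2nd from the previous.
Continuing the starts: C#5 → D5 → E5.
Statement 6 starts on E5 and keeps the same diatonic contour: E5 D5 F#5 G#5 D5.

E5 D5 F#5 G#5 D5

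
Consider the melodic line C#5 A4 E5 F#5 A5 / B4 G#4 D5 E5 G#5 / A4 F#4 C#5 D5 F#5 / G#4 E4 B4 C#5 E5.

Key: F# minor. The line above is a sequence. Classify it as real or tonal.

Every note is diatonic to F# minor.
Cell 1 has -4 semitones from note 1 to 2, but cell 2 has -3 — the interval quality changes while the contour stays the same, which is the hallmark of a tonal sequence.

tonal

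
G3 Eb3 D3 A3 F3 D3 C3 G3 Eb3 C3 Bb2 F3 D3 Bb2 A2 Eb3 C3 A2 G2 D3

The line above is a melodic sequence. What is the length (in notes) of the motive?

There are 20 notes; a 4-note unit gives 5 cells:
G3 Eb3 D3 A3 | F3 D3 C3 G3 | Eb3 C3 Bb2 F3 | D3 Bb2 A2 Eb3 | C3 A2 G2 D3
That's a consistent down a 2nd shift per cell, and no other grouping gives one.

4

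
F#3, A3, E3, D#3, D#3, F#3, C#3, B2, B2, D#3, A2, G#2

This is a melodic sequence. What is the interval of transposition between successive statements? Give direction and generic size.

down a 3rd

With a 4-note motive the entries are F#3, D#3, B2, each down a 3rd from the previous.
From F#3 to D#3: down a 3rd.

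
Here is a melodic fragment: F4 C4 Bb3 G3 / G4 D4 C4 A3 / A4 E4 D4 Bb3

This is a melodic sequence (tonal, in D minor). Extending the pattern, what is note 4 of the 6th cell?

Grouping in 4s, the 4th note of each cell is G3, A3, Bb3.
Each moves up a 2nd. Continuing: C4 → D4 → E4.

E4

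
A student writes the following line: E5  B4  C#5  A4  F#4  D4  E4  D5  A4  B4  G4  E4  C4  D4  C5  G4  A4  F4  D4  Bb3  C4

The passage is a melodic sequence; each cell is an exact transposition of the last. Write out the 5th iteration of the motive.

Ab4 Eb4 F4 Db4 Bb3 Gb3 Ab3

With a 7-note motive the entries are E5, D5, C5, each down a 2nd from the previous.
Carrying on: Bb4 → Ab4.
So cell 5 is Ab4 Eb4 F4 Db4 Bb3 Gb3 Ab3.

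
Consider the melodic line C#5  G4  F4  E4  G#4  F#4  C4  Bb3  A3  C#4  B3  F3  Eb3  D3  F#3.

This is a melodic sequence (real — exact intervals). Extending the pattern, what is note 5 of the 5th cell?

With 5-note cells, note 5 of each statement runs G#4, C#4, F#3.
Carrying that down a 5th forward: B2 → E2.

E2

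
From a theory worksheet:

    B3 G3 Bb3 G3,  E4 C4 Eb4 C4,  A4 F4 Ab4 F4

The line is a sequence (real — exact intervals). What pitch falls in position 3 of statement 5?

Gb5

With 4-note cells, note 3 of each statement runs Bb3, Eb4, Ab4.
Carrying that up a 4th forward: Db5 → Gb5.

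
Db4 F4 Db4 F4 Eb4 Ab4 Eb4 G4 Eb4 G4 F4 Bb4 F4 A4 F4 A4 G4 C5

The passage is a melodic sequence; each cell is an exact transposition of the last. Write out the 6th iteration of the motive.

Unit = 6 notes; the statements start on Db4, Eb4, F4, moving up a 2nd each time.
Extending up a 2nd: G4 → A4 → B4.
So cell 6 is B4 D#5 B4 D#5 C#5 F#5.

B4 D#5 B4 D#5 C#5 F#5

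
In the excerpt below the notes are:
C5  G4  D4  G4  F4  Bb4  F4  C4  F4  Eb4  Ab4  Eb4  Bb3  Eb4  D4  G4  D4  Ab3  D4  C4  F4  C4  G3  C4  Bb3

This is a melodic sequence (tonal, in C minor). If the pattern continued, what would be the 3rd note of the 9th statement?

Grouping in 5s, the 3rd note of each cell is D4, C4, Bb3, Ab3, G3.
Each moves down a 2nd. Continuing: F3 → Eb3 → D3 → C3.

C3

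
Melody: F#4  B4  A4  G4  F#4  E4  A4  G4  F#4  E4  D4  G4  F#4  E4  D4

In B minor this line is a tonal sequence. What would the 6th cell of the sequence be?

A3 D4 C#4 B3 A3

The 5-note cells begin on F#4, E4, D4 — each down a 2nd from the last.
Extending down a 2nd: C#4 → B3 → A3.
From A3 the diatonic shape gives A3 D4 C#4 B3 A3.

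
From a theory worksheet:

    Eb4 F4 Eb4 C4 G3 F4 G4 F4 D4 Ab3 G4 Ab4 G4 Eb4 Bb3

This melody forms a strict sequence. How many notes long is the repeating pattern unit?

5

15 notes total. Splitting into 3 groups of 5:
Eb4 F4 Eb4 C4 G3 | F4 G4 F4 D4 Ab3 | G4 Ab4 G4 Eb4 Bb3
Each cell is the previous one up a 2nd — so the unit is 5 notes.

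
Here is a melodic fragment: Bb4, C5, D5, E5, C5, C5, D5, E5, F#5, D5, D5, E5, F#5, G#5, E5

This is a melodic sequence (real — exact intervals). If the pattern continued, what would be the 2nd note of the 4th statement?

F#5

The unit is 5 notes. Position-2 pitches of the 3 shown cells: C5, D5, E5.
From E5, up a 2nd gives F#5.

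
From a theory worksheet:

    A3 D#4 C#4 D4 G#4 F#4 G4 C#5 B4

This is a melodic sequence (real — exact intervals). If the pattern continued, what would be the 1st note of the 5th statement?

Grouping in 3s, the 1st note of each cell is A3, D4, G4.
Extending up a 4th: C5 → F5.

F5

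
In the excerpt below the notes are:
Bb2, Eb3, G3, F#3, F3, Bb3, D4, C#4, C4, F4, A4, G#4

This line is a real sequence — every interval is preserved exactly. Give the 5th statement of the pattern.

D5 G5 B5 A#5

The 4-note cells begin on Bb2, F3, C4 — each up a 5th from the last.
Extending up a 5th: G4 → D5.
From D5 the exact shape gives D5 G5 B5 A#5.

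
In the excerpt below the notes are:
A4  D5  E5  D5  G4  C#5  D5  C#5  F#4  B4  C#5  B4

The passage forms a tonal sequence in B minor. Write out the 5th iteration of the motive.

D4 G4 A4 G4

The 4-note cells begin on A4, G4, F#4 — each down a 2nd from the last.
Carrying on: E4 → D4.
Statement 5 starts on D4 and keeps the same diatonic contour: D4 G4 A4 G4.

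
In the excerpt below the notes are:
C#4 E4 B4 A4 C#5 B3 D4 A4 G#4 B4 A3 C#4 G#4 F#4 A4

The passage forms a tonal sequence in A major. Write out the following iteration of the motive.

G#3 B3 F#4 E4 G#4

The 5-note cells begin on C#4, B3, A3 — each down a 2nd from the last.
From G#3 the diatonic shape gives G#3 B3 F#4 E4 G#4.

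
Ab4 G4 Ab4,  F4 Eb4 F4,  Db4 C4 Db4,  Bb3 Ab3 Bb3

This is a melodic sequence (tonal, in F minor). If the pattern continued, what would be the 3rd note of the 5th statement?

Grouping in 3s, the 3rd note of each cell is Ab4, F4, Db4, Bb3.
From Bb3, down a 3rd gives G3.

G3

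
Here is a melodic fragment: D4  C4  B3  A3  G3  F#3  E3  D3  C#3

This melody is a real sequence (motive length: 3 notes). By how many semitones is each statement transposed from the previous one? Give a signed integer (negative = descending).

Unit = 3 notes; the statements start on D4, A3, E3, moving down a 4th each time.
D4→A3 is 57 − 62 = -5 semitones.

-5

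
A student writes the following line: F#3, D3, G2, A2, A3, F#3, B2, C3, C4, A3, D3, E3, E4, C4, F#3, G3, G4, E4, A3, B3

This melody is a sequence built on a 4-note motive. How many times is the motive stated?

5

20 notes in groups of 4 gives 20/4 = 5 statements.
Starts: F#3, A3, C4, E4, G4 — each up a 3rd.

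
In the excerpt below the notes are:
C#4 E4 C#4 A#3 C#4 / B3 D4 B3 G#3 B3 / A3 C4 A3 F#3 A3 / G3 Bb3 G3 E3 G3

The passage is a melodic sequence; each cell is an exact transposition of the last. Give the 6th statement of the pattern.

Unit = 5 notes; the statements start on C#4, B3, A3, G3, moving down a 2nd each time.
Continuing the starts: F3 → Eb3.
So cell 6 is Eb3 Gb3 Eb3 C3 Eb3.

Eb3 Gb3 Eb3 C3 Eb3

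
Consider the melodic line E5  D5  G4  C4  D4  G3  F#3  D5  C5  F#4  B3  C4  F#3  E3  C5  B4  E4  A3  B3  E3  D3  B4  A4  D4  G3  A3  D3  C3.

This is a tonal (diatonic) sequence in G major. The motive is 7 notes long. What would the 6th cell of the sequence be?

G4 F#4 B3 E3 F#3 B2 A2

The 7-note cells begin on E5, D5, C5, B4 — each down a 2nd from the last.
Continuing the starts: A4 → G4.
Statement 6 starts on G4 and keeps the same diatonic contour: G4 F#4 B3 E3 F#3 B2 A2.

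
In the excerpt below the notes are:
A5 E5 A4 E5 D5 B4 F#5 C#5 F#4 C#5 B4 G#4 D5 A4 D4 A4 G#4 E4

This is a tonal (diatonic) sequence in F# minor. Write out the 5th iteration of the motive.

G#4 D4 G#3 D4 C#4 A3

Unit = 6 notes; the statements start on A5, F#5, D5, moving down a 3rd each time.
Carrying on: B4 → G#4.
Statement 5 starts on G#4 and keeps the same diatonic contour: G#4 D4 G#3 D4 C#4 A3.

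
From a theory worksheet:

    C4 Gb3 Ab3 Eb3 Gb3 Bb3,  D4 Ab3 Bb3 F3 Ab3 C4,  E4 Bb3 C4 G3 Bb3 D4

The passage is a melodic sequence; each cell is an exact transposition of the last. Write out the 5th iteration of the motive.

The 6-note cells begin on C4, D4, E4 — each up a 2nd from the last.
Extending up a 2nd: F#4 → G#4.
So cell 5 is G#4 D4 E4 B3 D4 F#4.

G#4 D4 E4 B3 D4 F#4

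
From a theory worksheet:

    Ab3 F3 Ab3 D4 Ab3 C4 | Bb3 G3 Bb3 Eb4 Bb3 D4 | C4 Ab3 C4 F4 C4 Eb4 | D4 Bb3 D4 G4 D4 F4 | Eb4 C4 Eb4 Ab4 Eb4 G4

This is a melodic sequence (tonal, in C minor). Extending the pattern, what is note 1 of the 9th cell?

With 6-note cells, note 1 of each statement runs Ab3, Bb3, C4, D4, Eb4.
Extending up a 2nd: F4 → G4 → Ab4 → Bb4.

Bb4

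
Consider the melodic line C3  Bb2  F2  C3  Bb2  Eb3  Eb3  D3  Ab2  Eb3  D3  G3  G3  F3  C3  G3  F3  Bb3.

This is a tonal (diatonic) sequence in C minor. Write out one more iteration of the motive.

The 6-note cells begin on C3, Eb3, G3 — each up a 3rd from the last.
Statement 4 starts on Bb3 and keeps the same diatonic contour: Bb3 Ab3 Eb3 Bb3 Ab3 D4.

Bb3 Ab3 Eb3 Bb3 Ab3 D4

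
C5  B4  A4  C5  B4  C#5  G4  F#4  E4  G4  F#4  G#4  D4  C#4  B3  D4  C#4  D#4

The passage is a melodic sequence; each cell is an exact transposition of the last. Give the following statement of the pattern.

Taking 6-note groups, the heads are C5, G4, D4: the pattern moves down a 4th.
From A3 the exact shape gives A3 G#3 F#3 A3 G#3 A#3.

A3 G#3 F#3 A3 G#3 A#3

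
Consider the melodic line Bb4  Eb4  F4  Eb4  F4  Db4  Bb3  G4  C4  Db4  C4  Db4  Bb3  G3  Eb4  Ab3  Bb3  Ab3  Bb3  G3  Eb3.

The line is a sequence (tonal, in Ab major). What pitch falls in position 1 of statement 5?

Grouping in 7s, the 1st note of each cell is Bb4, G4, Eb4.
Each moves down a 3rd. Continuing: C4 → Ab3.

Ab3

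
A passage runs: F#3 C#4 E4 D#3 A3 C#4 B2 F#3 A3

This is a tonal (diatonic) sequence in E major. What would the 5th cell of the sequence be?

E2 B2 D#3

Taking 3-note groups, the heads are F#3, D#3, B2: the pattern moves down a 3rd.
Carrying on: G#2 → E2.
So cell 5 is E2 B2 D#3.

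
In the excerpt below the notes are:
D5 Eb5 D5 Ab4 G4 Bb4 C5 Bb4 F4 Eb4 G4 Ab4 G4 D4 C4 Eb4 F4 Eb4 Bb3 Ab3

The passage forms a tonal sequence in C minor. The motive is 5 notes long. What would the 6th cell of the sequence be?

Ab3 Bb3 Ab3 Eb3 D3

Unit = 5 notes; the statements start on D5, Bb4, G4, Eb4, moving down a 3rd each time.
Carrying on: C4 → Ab3.
Statement 6 starts on Ab3 and keeps the same diatonic contour: Ab3 Bb3 Ab3 Eb3 D3.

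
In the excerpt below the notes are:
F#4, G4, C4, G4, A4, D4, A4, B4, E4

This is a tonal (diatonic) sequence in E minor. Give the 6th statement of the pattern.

D5 E5 A4

With a 3-note motive the entries are F#4, G4, A4, each up a 2nd from the previous.
Continuing the starts: B4 → C5 → D5.
From D5 the diatonic shape gives D5 E5 A4.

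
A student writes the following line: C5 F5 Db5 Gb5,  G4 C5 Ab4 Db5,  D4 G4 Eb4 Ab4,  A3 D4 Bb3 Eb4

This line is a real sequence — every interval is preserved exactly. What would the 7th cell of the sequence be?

F#2 B2 G2 C3

With a 4-note motive the entries are C5, G4, D4, A3, each down a 4th from the previous.
Extending down a 4th: E3 → B2 → F#2.
From F#2 the exact shape gives F#2 B2 G2 C3.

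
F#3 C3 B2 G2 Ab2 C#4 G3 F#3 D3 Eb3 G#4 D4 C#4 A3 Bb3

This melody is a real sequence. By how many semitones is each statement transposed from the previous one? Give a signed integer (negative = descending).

Unit = 5 notes; the statements start on F#3, C#4, G#4, moving up a 5th each time.
F#3 to C#4 spans +7 semitones.

7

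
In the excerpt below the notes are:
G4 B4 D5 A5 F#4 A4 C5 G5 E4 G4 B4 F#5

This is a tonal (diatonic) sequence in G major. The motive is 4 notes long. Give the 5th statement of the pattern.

With a 4-note motive the entries are G4, F#4, E4, each down a 2nd from the previous.
Extending down a 2nd: D4 → C4.
Statement 5 starts on C4 and keeps the same diatonic contour: C4 E4 G4 D5.

C4 E4 G4 D5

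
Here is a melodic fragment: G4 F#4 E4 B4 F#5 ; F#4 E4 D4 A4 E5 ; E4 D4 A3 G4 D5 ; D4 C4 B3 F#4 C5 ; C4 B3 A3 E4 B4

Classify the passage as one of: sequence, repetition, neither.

Note 3 of cell 3 is A3; if this were a sequence it would be C4. No unit length gives a consistent transposition pattern.

neither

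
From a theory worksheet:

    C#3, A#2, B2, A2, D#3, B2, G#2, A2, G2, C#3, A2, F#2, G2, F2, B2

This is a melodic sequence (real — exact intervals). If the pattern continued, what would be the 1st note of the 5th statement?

F2

With 5-note cells, note 1 of each statement runs C#3, B2, A2.
Extending down a 2nd: G2 → F2.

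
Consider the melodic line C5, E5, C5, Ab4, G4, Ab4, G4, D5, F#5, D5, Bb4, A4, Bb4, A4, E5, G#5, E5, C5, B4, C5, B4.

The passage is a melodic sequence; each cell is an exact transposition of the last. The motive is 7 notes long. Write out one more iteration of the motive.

F#5 A#5 F#5 D5 C#5 D5 C#5

With a 7-note motive the entries are C5, D5, E5, each up a 2nd from the previous.
From F#5 the exact shape gives F#5 A#5 F#5 D5 C#5 D5 C#5.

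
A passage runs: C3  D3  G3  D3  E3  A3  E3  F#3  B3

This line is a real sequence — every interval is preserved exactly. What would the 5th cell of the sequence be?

G#3 A#3 D#4

Unit = 3 notes; the statements start on C3, D3, E3, moving up a 2nd each time.
Carrying on: F#3 → G#3.
From G#3 the exact shape gives G#3 A#3 D#4.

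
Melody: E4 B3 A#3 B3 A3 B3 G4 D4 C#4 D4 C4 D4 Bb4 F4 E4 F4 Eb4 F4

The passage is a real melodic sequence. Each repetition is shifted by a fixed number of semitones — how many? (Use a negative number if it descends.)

3

Taking 6-note groups, the heads are E4, G4, Bb4: the pattern moves up a 3rd.
Counting half-steps from E4 to G4: 3.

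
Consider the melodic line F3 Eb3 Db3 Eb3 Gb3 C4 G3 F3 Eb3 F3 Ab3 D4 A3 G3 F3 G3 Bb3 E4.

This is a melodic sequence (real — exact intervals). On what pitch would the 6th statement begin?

D#4

Taking 6-note groups, the heads are F3, G3, A3: the pattern moves up a 2nd.
Continuing: B3 → C#4 → D#4. Statement 6 starts on D#4.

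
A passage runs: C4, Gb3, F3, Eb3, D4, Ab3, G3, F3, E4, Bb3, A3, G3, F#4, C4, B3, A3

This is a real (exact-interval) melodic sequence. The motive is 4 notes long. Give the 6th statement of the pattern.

Taking 4-note groups, the heads are C4, D4, E4, F#4: the pattern moves up a 2nd.
Continuing the starts: G#4 → A#4.
Statement 6 starts on A#4 and keeps the same exact contour: A#4 E4 D#4 C#4.

A#4 E4 D#4 C#4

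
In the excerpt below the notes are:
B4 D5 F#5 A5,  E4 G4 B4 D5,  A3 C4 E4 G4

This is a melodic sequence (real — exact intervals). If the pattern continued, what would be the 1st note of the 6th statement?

C2

The unit is 4 notes. Position-1 pitches of the 3 shown cells: B4, E4, A3.
Each moves down a 5th. Continuing: D3 → G2 → C2.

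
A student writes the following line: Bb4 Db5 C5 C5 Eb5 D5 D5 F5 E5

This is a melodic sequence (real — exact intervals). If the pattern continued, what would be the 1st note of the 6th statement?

The unit is 3 notes. Position-1 pitches of the 3 shown cells: Bb4, C5, D5.
Extending up a 2nd: E5 → F#5 → G#5.

G#5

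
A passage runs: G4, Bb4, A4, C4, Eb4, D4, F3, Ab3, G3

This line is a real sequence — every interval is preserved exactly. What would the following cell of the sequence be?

Bb2 Db3 C3

With a 3-note motive the entries are G4, C4, F3, each down a 5th from the previous.
Statement 4 starts on Bb2 and keeps the same exact contour: Bb2 Db3 C3.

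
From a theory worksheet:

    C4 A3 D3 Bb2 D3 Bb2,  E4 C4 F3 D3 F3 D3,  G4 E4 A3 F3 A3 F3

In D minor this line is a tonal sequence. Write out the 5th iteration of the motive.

D5 Bb4 E4 C4 E4 C4

Taking 6-note groups, the heads are C4, E4, G4: the pattern moves up a 3rd.
Carrying on: Bb4 → D5.
So cell 5 is D5 Bb4 E4 C4 E4 C4.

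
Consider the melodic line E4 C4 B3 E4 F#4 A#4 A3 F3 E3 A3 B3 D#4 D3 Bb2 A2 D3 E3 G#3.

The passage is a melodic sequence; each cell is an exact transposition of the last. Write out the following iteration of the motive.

With a 6-note motive the entries are E4, A3, D3, each down a 5th from the previous.
From G2 the exact shape gives G2 Eb2 D2 G2 A2 C#3.

G2 Eb2 D2 G2 A2 C#3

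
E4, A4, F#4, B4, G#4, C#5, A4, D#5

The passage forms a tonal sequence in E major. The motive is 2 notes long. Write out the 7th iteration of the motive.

D#5 G#5

The 2-note cells begin on E4, F#4, G#4, A4 — each up a 2nd from the last.
Carrying on: B4 → C#5 → D#5.
So cell 7 is D#5 G#5.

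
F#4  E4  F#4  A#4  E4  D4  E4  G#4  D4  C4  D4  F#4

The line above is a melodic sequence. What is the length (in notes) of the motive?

There are 12 notes; a 4-note unit gives 3 cells:
F#4 E4 F#4 A#4 | E4 D4 E4 G#4 | D4 C4 D4 F#4
That's a consistent down a 2nd shift per cell, and no other grouping gives one.

4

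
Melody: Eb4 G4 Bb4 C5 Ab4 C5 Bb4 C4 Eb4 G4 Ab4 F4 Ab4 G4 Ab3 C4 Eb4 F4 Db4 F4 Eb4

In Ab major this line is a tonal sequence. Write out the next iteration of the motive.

F3 Ab3 C4 Db4 Bb3 Db4 C4

The 7-note cells begin on Eb4, C4, Ab3 — each down a 3rd from the last.
From F3 the diatonic shape gives F3 Ab3 C4 Db4 Bb3 Db4 C4.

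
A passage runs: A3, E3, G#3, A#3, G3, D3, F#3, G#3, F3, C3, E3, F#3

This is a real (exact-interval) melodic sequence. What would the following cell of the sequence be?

With a 4-note motive the entries are A3, G3, F3, each down a 2nd from the previous.
From Eb3 the exact shape gives Eb3 Bb2 D3 E3.

Eb3 Bb2 D3 E3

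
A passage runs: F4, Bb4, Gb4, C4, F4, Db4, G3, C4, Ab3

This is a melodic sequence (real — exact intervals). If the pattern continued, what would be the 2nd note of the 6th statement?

Grouping in 3s, the 2nd note of each cell is Bb4, F4, C4.
Each moves down a 4th. Continuing: G3 → D3 → A2.

A2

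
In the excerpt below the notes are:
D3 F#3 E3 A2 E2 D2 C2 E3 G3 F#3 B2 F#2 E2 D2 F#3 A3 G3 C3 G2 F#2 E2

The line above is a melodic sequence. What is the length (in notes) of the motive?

There are 21 notes; a 7-note unit gives 3 cells:
D3 F#3 E3 A2 E2 D2 C2 | E3 G3 F#3 B2 F#2 E2 D2 | F#3 A3 G3 C3 G2 F#2 E2
That's a consistent up a 2nd shift per cell, and no other grouping gives one.

7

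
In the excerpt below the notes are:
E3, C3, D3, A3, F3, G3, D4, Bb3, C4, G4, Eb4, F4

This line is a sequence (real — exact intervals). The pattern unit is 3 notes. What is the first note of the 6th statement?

Unit = 3 notes; the statements start on E3, A3, D4, G4, moving up a 4th each time.
Extending the heads up a 4th: C5 → F5.

F5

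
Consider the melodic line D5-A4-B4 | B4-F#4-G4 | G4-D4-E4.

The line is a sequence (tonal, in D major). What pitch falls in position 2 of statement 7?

The unit is 3 notes. Position-2 pitches of the 3 shown cells: A4, F#4, D4.
Extending down a 3rd: B3 → G3 → E3 → C#3.

C#3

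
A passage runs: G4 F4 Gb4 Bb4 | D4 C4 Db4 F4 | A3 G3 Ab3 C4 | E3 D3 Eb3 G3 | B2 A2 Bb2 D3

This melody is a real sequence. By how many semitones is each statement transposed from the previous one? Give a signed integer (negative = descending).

-5

Unit = 4 notes; the statements start on G4, D4, A3, E3, B2, moving down a 4th each time.
Counting half-steps from G4 to D4: -5.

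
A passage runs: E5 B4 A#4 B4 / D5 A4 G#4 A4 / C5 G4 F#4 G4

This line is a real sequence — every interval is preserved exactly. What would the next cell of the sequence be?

Taking 4-note groups, the heads are E5, D5, C5: the pattern moves down a 2nd.
So cell 4 is Bb4 F4 E4 F4.

Bb4 F4 E4 F4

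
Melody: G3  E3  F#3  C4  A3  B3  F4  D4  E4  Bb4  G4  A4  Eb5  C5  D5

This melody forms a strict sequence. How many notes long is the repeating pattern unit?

There are 15 notes; a 3-note unit gives 5 cells:
G3 E3 F#3 | C4 A3 B3 | F4 D4 E4 | Bb4 G4 A4 | Eb5 C5 D5
That's a consistent up a 4th shift per cell, and no other grouping gives one.

3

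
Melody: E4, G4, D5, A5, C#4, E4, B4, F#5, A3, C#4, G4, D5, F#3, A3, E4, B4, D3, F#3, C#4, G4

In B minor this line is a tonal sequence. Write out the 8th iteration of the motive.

E2 G2 D3 A3

Unit = 4 notes; the statements start on E4, C#4, A3, F#3, D3, moving down a 3rd each time.
Continuing the starts: B2 → G2 → E2.
So cell 8 is E2 G2 D3 A3.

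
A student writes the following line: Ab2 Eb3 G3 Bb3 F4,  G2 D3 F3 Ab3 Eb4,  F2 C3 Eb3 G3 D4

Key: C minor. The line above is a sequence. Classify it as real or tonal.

tonal

Every note is diatonic to C minor.
Cell 1 has +4 semitones from note 2 to 3, but cell 2 has +3 — the interval quality changes while the contour stays the same, which is the hallmark of a tonal sequence.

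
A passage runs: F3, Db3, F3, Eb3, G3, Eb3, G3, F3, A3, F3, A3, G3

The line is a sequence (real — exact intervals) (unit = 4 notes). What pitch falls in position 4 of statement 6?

With 4-note cells, note 4 of each statement runs Eb3, F3, G3.
Extending up a 2nd: A3 → B3 → C#4.

C#4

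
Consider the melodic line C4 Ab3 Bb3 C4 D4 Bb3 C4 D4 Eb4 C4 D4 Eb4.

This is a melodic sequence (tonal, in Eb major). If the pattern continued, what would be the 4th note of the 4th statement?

F4

The unit is 4 notes. Position-4 pitches of the 3 shown cells: C4, D4, Eb4.
One more up a 2nd gives F4.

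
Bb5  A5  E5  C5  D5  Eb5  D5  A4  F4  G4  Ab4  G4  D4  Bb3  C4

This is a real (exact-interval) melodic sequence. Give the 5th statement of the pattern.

Gb3 F3 C3 Ab2 Bb2

Taking 5-note groups, the heads are Bb5, Eb5, Ab4: the pattern moves down a 5th.
Carrying on: Db4 → Gb3.
So cell 5 is Gb3 F3 C3 Ab2 Bb2.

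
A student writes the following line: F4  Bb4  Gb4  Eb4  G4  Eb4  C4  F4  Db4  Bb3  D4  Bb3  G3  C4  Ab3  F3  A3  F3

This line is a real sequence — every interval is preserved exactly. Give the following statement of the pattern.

The 6-note cells begin on F4, C4, G3 — each down a 4th from the last.
Statement 4 starts on D3 and keeps the same exact contour: D3 G3 Eb3 C3 E3 C3.

D3 G3 Eb3 C3 E3 C3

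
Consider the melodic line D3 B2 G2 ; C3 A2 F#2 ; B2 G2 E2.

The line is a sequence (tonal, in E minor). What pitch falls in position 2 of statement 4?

Grouping in 3s, the 2nd note of each cell is B2, A2, G2.
One more down a 2nd gives F#2.

F#2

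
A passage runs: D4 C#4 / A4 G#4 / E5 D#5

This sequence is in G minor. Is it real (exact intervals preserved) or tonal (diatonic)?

Each cell has the same semitone pattern (-1,) — intervals are preserved exactly.
And C#4 lies outside G minor, so the sequence is real rather than tonal.

real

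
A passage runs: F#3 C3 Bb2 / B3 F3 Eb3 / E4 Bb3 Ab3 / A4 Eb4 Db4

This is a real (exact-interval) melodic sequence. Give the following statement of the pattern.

With a 3-note motive the entries are F#3, B3, E4, A4, each up a 4th from the previous.
So cell 5 is D5 Ab4 Gb4.

D5 Ab4 Gb4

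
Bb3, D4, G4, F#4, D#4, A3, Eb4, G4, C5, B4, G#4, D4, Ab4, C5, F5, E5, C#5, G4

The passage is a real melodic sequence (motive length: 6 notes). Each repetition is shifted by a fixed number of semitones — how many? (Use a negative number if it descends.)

5

The 6-note cells begin on Bb3, Eb4, Ab4 — each up a 4th from the last.
Bb3 to Eb4 spans +5 semitones.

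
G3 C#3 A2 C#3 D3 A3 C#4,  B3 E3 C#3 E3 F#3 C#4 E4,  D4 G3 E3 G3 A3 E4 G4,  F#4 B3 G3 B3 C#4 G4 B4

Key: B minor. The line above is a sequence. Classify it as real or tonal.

Every note is diatonic to B minor.
Cell 1 has -6 semitones from note 1 to 2, but cell 2 has -7 — the interval quality changes while the contour stays the same, which is the hallmark of a tonal sequence.

tonal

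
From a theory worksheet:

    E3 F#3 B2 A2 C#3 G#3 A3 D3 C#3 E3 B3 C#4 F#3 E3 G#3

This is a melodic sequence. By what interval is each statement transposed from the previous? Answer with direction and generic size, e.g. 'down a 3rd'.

up a 3rd

Taking 5-note groups, the heads are E3, G#3, B3: the pattern moves up a 3rd.
E3 to G#3 is up a 3rd.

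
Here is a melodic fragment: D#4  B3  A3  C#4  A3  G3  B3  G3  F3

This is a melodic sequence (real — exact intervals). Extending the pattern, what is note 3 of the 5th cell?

Db3

The unit is 3 notes. Position-3 pitches of the 3 shown cells: A3, G3, F3.
Extending down a 2nd: Eb3 → Db3.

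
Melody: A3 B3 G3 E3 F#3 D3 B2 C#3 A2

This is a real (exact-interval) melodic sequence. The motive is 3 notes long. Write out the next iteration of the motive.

F#2 G#2 E2

Taking 3-note groups, the heads are A3, E3, B2: the pattern moves down a 4th.
So cell 4 is F#2 G#2 E2.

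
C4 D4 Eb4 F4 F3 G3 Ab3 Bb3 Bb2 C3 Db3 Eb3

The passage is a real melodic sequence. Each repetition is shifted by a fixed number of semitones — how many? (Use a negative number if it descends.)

Unit = 4 notes; the statements start on C4, F3, Bb2, moving down a 5th each time.
Counting half-steps from C4 to F3: -7.

-7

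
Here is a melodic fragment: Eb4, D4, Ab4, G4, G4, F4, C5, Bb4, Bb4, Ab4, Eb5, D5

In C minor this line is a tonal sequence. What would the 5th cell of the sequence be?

F5 Eb5 Bb5 Ab5

Taking 4-note groups, the heads are Eb4, G4, Bb4: the pattern moves up a 3rd.
Continuing the starts: D5 → F5.
So cell 5 is F5 Eb5 Bb5 Ab5.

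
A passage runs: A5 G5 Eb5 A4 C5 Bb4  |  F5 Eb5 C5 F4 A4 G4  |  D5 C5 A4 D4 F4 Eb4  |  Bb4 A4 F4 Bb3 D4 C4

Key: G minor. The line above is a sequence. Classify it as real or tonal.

tonal

Every note is diatonic to G minor.
Cell 1 has -4 semitones from note 2 to 3, but cell 2 has -3 — the interval quality changes while the contour stays the same, which is the hallmark of a tonal sequence.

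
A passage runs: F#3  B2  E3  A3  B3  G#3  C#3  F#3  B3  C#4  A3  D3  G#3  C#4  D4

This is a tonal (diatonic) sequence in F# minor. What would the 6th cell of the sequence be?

D4 G#3 C#4 F#4 G#4

With a 5-note motive the entries are F#3, G#3, A3, each up a 2nd from the previous.
Continuing the starts: B3 → C#4 → D4.
From D4 the diatonic shape gives D4 G#3 C#4 F#4 G#4.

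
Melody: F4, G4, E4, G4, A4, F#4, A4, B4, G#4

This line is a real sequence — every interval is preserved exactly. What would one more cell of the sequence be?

B4 C#5 A#4

With a 3-note motive the entries are F4, G4, A4, each up a 2nd from the previous.
From B4 the exact shape gives B4 C#5 A#4.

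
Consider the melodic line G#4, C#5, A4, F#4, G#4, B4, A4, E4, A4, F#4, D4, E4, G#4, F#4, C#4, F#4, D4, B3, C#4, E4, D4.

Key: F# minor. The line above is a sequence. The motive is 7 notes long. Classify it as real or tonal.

tonal

Every note is diatonic to F# minor.
Cell 1 has -4 semitones from note 2 to 3, but cell 2 has -3 — the interval quality changes while the contour stays the same, which is the hallmark of a tonal sequence.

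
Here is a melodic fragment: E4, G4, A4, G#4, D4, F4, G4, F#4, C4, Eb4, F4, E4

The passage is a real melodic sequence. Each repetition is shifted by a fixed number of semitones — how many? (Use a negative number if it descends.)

-2

With a 4-note motive the entries are E4, D4, C4, each down a 2nd from the previous.
Counting half-steps from E4 to D4: -2.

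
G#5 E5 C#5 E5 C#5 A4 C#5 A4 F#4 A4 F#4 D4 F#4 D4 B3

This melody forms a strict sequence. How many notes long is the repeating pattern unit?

3

15 notes total. Splitting into 5 groups of 3:
G#5 E5 C#5 | E5 C#5 A4 | C#5 A4 F#4 | A4 F#4 D4 | F#4 D4 B3
Each cell is the previous one down a 3rd — so the unit is 3 notes.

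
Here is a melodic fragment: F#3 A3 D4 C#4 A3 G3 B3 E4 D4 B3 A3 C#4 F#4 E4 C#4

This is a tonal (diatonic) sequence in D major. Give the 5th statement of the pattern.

C#4 E4 A4 G4 E4

Unit = 5 notes; the statements start on F#3, G3, A3, moving up a 2nd each time.
Carrying on: B3 → C#4.
So cell 5 is C#4 E4 A4 G4 E4.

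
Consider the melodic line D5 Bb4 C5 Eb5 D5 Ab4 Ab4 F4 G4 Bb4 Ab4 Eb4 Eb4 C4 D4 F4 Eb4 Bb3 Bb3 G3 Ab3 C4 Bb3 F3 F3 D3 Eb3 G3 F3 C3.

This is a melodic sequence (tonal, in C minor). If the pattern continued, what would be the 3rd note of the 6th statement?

Bb2

Grouping in 6s, the 3rd note of each cell is C5, G4, D4, Ab3, Eb3.
Each moves down a 4th; the next is Bb2.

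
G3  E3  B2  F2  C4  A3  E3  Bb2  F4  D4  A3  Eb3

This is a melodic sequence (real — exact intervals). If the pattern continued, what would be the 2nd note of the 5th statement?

With 4-note cells, note 2 of each statement runs E3, A3, D4.
Carrying that up a 4th forward: G4 → C5.

C5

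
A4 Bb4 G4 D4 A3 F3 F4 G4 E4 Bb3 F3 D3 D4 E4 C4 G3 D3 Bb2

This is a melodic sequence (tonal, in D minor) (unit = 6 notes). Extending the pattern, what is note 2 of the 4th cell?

Grouping in 6s, the 2nd note of each cell is Bb4, G4, E4.
From E4, down a 3rd gives C4.

C4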